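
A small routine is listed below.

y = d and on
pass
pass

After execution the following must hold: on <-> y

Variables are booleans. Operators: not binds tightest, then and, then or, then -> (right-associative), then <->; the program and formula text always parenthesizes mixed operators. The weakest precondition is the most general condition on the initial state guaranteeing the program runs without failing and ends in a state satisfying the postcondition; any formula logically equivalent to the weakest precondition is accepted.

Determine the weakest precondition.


Working backward. After the program, on <-> y must hold.
Before skip: on <-> y
Before skip: on <-> y
Before y := d and on: on <-> (d and on)
Answer: WP = on <-> (d and on)


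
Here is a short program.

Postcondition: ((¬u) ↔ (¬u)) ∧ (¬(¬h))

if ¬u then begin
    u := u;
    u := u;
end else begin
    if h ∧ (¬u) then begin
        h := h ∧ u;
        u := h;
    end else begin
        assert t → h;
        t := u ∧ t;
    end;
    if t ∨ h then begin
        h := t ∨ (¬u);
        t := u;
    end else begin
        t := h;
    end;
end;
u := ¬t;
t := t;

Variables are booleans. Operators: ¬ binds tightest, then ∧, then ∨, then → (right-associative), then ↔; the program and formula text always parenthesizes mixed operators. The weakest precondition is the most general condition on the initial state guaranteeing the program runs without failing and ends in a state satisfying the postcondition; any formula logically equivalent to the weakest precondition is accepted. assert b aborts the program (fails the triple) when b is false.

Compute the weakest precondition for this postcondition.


Working backward. After the program, the postcondition ((¬u) ↔ (¬u)) ∧ (¬(¬h)) must hold; in canonical form it is h.
Before t := t: h
Before u := ¬t: h
Then branch requires h; else branch requires ((h ∧ (¬u)) → (((t ∨ (h ∧ u)) → (t ∨ (¬(h ∧ u)))) ∧ ((¬(t ∨ (h ∧ u))) → (h ∧ u)))) ∧ ((¬(h ∧ (¬u))) → ((t → h) ∧ (((u ∧ t) ∨ h) → ((u ∧ t) ∨ (¬u))) ∧ ((¬((u ∧ t) ∨ h)) → h))).
Before the if: ((¬u) → h) ∧ (u → (((h ∧ (¬u)) → (((t ∨ (h ∧ u)) → (t ∨ (¬(h ∧ u)))) ∧ ((¬(t ∨ (h ∧ u))) → (h ∧ u)))) ∧ ((¬(h ∧ (¬u))) → ((t → h) ∧ (((u ∧ t) ∨ h) → ((u ∧ t) ∨ (¬u))) ∧ ((¬((u ∧ t) ∨ h)) → h)))))
Answer: WP = ((¬u) → h) ∧ (u → (((h ∧ (¬u)) → (((t ∨ (h ∧ u)) → (t ∨ (¬(h ∧ u)))) ∧ ((¬(t ∨ (h ∧ u))) → (h ∧ u)))) ∧ ((¬(h ∧ (¬u))) → ((t → h) ∧ (((u ∧ t) ∨ h) → ((u ∧ t) ∨ (¬u))) ∧ ((¬((u ∧ t) ∨ h)) → h)))))


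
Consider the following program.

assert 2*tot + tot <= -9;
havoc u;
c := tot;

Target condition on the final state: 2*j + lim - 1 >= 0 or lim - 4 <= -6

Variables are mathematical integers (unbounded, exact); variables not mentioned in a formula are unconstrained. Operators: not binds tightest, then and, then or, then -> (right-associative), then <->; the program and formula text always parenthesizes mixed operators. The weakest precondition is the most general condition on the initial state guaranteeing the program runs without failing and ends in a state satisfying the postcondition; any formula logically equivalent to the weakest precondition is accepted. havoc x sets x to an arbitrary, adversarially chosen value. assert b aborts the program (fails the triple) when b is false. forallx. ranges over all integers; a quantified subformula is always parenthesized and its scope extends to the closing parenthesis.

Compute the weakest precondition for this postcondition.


Working backward. After the program, the postcondition 2*j + lim - 1 >= 0 or lim - 4 <= -6 must hold; in canonical form it is 2*j + lim >= 1 or lim <= -2.
Before c := tot: 2*j + lim >= 1 or lim <= -2
Before havoc u: 2*j + lim >= 1 or lim <= -2
Before assert 2*tot + tot <= -9: 3*tot <= -9 and (2*j + lim >= 1 or lim <= -2)
Answer: WP = 3*tot <= -9 and (2*j + lim >= 1 or lim <= -2)


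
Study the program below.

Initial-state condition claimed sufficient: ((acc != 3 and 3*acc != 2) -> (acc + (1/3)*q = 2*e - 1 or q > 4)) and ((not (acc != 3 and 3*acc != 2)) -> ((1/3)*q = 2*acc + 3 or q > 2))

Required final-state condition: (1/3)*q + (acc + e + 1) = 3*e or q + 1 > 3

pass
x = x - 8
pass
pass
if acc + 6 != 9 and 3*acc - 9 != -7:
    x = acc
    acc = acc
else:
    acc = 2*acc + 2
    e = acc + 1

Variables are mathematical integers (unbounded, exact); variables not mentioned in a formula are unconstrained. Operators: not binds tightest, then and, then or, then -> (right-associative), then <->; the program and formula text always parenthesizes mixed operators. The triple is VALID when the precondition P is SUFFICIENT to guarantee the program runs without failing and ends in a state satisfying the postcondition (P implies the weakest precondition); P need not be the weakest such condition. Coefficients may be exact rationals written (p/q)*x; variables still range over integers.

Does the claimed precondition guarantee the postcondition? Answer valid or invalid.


Working backward. After the program, the postcondition (1/3)*q + (acc + e + 1) = 3*e or q + 1 > 3 must hold; in canonical form it is acc + (1/3)*q = 2*e - 1 or q > 2.
Then branch requires acc + (1/3)*q = 2*e - 1 or q > 2; else branch requires (1/3)*q = 2*acc + 3 or q > 2.
Before the if: ((acc != 3 and 3*acc != 2) -> (acc + (1/3)*q = 2*e - 1 or q > 2)) and ((not (acc != 3 and 3*acc != 2)) -> ((1/3)*q = 2*acc + 3 or q > 2))
Before skip: ((acc != 3 and 3*acc != 2) -> (acc + (1/3)*q = 2*e - 1 or q > 2)) and ((not (acc != 3 and 3*acc != 2)) -> ((1/3)*q = 2*acc + 3 or q > 2))
Before skip: ((acc != 3 and 3*acc != 2) -> (acc + (1/3)*q = 2*e - 1 or q > 2)) and ((not (acc != 3 and 3*acc != 2)) -> ((1/3)*q = 2*acc + 3 or q > 2))
Before x := x - 8: ((acc != 3 and 3*acc != 2) -> (acc + (1/3)*q = 2*e - 1 or q > 2)) and ((not (acc != 3 and 3*acc != 2)) -> ((1/3)*q = 2*acc + 3 or q > 2))
Before skip: ((acc != 3 and 3*acc != 2) -> (acc + (1/3)*q = 2*e - 1 or q > 2)) and ((not (acc != 3 and 3*acc != 2)) -> ((1/3)*q = 2*acc + 3 or q > 2))
The weakest precondition is ((acc != 3 and 3*acc != 2) -> (acc + (1/3)*q = 2*e - 1 or q > 2)) and ((not (acc != 3 and 3*acc != 2)) -> ((1/3)*q = 2*acc + 3 or q > 2)).
Check whether ((acc != 3 and 3*acc != 2) -> (acc + (1/3)*q = 2*e - 1 or q > 4)) and ((not (acc != 3 and 3*acc != 2)) -> ((1/3)*q = 2*acc + 3 or q > 2)) implies it.
Every state satisfying the precondition satisfies the weakest precondition: the implication holds.
Answer: valid


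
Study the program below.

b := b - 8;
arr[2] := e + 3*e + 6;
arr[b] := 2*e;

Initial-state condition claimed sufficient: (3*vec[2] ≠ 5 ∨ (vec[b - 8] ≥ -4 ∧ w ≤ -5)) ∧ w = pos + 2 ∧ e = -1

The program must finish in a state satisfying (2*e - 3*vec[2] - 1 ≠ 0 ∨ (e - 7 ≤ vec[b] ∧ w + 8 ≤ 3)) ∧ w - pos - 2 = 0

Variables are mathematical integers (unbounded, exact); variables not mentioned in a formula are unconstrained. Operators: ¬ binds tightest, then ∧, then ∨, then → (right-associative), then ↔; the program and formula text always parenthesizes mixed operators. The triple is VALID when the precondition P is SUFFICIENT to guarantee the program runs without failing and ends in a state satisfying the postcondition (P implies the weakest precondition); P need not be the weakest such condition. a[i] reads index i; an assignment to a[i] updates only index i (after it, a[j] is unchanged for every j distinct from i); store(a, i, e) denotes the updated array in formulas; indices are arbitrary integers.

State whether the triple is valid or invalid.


Working backward. After the program, the postcondition (2*e - 3*vec[2] - 1 ≠ 0 ∨ (e - 7 ≤ vec[b] ∧ w + 8 ≤ 3)) ∧ w - pos - 2 = 0 must hold; in canonical form it is (2*e ≠ 3*vec[2] + 1 ∨ (e ≤ vec[b] + 7 ∧ w ≤ -5)) ∧ w = pos + 2.
Before arr[b] := 2*e: (2*e ≠ 3*vec[2] + 1 ∨ (e ≤ vec[b] + 7 ∧ w ≤ -5)) ∧ w = pos + 2
Before arr[2] := e + 3*e + 6: (2*e ≠ 3*vec[2] + 1 ∨ (e ≤ vec[b] + 7 ∧ w ≤ -5)) ∧ w = pos + 2
Before b := b - 8: (2*e ≠ 3*vec[2] + 1 ∨ (e ≤ vec[b - 8] + 7 ∧ w ≤ -5)) ∧ w = pos + 2
The weakest precondition is (2*e ≠ 3*vec[2] + 1 ∨ (e ≤ vec[b - 8] + 7 ∧ w ≤ -5)) ∧ w = pos + 2.
Check whether (3*vec[2] ≠ 5 ∨ (vec[b - 8] ≥ -4 ∧ w ≤ -5)) ∧ w = pos + 2 ∧ e = -1 implies it.
Countermodel: at the initial state b = 8, e = -1, pos = -6, vec = {[0] = -1, [2] = -1, elsewhere -1}, w = -4, the precondition holds but the weakest precondition fails.
Answer: invalid


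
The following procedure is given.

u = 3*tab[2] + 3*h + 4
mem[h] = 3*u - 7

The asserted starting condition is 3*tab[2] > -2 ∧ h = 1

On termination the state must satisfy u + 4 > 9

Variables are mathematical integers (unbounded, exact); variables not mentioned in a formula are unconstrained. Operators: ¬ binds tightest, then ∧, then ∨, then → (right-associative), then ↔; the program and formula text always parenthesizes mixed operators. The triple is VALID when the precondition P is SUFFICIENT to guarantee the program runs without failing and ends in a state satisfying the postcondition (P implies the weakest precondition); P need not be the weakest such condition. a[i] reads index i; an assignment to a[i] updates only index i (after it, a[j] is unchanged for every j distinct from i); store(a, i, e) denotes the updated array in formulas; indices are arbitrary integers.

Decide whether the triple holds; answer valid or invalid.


Working backward. After the program, the postcondition u + 4 > 9 must hold; in canonical form it is u > 5.
Before mem[h] := 3*u - 7: u > 5
Before u := 3*tab[2] + 3*h + 4: 3*tab[2] + 3*h > 1
The weakest precondition is 3*tab[2] + 3*h > 1.
Check whether 3*tab[2] > -2 ∧ h = 1 implies it.
Every state satisfying the precondition satisfies the weakest precondition: the implication holds.
Answer: valid


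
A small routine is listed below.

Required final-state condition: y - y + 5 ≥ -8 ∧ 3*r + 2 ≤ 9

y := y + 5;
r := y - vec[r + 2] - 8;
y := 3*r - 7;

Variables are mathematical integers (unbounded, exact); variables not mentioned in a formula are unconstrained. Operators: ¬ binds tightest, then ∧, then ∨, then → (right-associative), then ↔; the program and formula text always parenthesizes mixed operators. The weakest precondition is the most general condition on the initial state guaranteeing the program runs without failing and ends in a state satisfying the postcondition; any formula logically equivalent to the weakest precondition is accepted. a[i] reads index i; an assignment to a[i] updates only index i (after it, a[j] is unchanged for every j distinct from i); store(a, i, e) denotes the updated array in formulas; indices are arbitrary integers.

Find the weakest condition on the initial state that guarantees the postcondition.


Working backward. After the program, the postcondition y - y + 5 ≥ -8 ∧ 3*r + 2 ≤ 9 must hold; in canonical form it is 3*r ≤ 7.
Before y := 3*r - 7: 3*r ≤ 7
Before r := y - vec[r + 2] - 8: 3*y ≤ 3*vec[r + 2] + 31
Before y := y + 5: 3*y ≤ 3*vec[r + 2] + 16
Answer: WP = 3*y ≤ 3*vec[r + 2] + 16


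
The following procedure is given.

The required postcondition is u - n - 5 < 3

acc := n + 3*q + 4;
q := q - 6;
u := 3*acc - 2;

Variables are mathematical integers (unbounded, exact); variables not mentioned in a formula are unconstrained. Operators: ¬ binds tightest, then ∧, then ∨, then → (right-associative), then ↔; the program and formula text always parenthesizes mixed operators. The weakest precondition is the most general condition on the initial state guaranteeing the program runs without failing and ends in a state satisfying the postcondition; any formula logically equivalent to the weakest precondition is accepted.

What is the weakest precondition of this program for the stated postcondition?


Working backward. After the program, the postcondition u - n - 5 < 3 must hold; in canonical form it is u < n + 8.
Before u := 3*acc - 2: 3*acc < n + 10
Before q := q - 6: 3*acc < n + 10
Before acc := n + 3*q + 4: 2*n + 9*q < -2
Answer: WP = 2*n + 9*q < -2


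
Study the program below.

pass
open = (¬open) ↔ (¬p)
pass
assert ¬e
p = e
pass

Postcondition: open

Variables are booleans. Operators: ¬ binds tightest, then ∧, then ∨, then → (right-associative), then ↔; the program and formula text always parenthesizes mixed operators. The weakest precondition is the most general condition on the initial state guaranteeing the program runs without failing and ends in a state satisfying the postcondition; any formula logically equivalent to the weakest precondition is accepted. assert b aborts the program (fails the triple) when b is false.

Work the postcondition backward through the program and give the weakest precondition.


Working backward. After the program, open must hold.
Before skip: open
Before p := e: open
Before assert ¬e: (¬e) ∧ open
Before skip: (¬e) ∧ open
Before open := (¬open) ↔ (¬p): (¬e) ∧ ((¬open) ↔ (¬p))
Before skip: (¬e) ∧ ((¬open) ↔ (¬p))
Answer: WP = (¬e) ∧ ((¬open) ↔ (¬p))


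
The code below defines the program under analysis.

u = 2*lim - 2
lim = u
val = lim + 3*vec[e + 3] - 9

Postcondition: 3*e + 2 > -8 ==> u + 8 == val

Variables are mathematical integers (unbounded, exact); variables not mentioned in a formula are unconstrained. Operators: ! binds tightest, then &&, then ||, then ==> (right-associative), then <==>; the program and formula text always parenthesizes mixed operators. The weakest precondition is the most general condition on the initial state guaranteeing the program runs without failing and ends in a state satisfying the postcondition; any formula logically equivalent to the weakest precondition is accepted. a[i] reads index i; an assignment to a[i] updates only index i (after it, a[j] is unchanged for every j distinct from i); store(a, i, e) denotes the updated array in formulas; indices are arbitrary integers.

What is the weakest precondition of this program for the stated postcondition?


Working backward. After the program, the postcondition 3*e + 2 > -8 ==> u + 8 == val must hold; in canonical form it is 3*e > -10 ==> u == val - 8.
Before val := lim + 3*vec[e + 3] - 9: 3*e > -10 ==> u == 3*vec[e + 3] + lim - 17
Before lim := u: 3*e > -10 ==> 3*vec[e + 3] == 17
Before u := 2*lim - 2: 3*e > -10 ==> 3*vec[e + 3] == 17
Answer: WP = 3*e > -10 ==> 3*vec[e + 3] == 17


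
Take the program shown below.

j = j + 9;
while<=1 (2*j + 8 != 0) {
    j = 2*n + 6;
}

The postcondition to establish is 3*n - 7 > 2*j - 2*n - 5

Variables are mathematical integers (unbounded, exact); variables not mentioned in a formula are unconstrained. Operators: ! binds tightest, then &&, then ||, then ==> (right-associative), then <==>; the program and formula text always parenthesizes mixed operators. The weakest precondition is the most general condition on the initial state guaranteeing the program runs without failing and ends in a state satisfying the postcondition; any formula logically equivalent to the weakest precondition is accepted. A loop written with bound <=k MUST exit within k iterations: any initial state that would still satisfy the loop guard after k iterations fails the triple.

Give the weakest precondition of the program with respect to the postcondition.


Working backward. After the program, the postcondition 3*n - 7 > 2*j - 2*n - 5 must hold; in canonical form it is 5*n > 2*j + 2.
Before the loop (bound <=1), unroll the exhaustion recursion (WP_0 = exit-now case; WP_j = one more guarded iteration, up to j = 1):
  WP_0: (!(2*j != -8)) && 5*n > 2*j + 2
  WP_1: (2*j != -8 ==> ((!(4*n != -20)) && n > 14)) && ((!(2*j != -8)) ==> 5*n > 2*j + 2)
So before the loop: (2*j != -8 ==> ((!(4*n != -20)) && n > 14)) && ((!(2*j != -8)) ==> 5*n > 2*j + 2)
Before j := j + 9: (2*j != -26 ==> ((!(4*n != -20)) && n > 14)) && ((!(2*j != -26)) ==> 5*n > 2*j + 20)
Answer: WP = (2*j != -26 ==> ((!(4*n != -20)) && n > 14)) && ((!(2*j != -26)) ==> 5*n > 2*j + 20)


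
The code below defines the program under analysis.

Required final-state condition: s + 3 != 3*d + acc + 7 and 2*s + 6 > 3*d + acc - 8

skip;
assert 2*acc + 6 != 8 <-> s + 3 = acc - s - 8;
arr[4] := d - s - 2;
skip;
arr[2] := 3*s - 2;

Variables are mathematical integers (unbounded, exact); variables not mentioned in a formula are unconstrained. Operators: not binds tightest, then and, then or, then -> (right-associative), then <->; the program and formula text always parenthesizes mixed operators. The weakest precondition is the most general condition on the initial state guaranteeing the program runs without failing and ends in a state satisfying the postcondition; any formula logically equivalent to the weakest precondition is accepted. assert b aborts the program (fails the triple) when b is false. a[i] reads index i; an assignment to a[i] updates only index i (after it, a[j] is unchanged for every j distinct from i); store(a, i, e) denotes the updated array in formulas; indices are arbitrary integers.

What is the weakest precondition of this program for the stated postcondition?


Working backward. After the program, the postcondition s + 3 != 3*d + acc + 7 and 2*s + 6 > 3*d + acc - 8 must hold; in canonical form it is s != acc + 3*d + 4 and 2*s > acc + 3*d - 14.
Before arr[2] := 3*s - 2: s != acc + 3*d + 4 and 2*s > acc + 3*d - 14
Before skip: s != acc + 3*d + 4 and 2*s > acc + 3*d - 14
Before arr[4] := d - s - 2: s != acc + 3*d + 4 and 2*s > acc + 3*d - 14
Before assert 2*acc + 6 != 8 <-> s + 3 = acc - s - 8: (2*acc != 2 <-> 2*s = acc - 11) and s != acc + 3*d + 4 and 2*s > acc + 3*d - 14
Before skip: (2*acc != 2 <-> 2*s = acc - 11) and s != acc + 3*d + 4 and 2*s > acc + 3*d - 14
Answer: WP = (2*acc != 2 <-> 2*s = acc - 11) and s != acc + 3*d + 4 and 2*s > acc + 3*d - 14


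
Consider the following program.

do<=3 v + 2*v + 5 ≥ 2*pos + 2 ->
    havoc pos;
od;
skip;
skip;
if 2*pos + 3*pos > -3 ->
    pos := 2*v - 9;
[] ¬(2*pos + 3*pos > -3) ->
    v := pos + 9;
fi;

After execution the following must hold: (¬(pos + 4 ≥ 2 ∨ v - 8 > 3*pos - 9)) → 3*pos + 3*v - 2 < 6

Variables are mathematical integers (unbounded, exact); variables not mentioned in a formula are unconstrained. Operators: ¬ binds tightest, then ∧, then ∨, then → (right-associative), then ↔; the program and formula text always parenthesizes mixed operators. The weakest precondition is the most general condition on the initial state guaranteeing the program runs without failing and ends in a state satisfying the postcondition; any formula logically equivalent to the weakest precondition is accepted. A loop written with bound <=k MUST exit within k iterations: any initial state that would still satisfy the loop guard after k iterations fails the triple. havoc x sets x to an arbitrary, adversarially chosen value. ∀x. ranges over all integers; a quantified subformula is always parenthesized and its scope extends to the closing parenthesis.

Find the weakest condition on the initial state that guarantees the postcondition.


Working backward. After the program, the postcondition (¬(pos + 4 ≥ 2 ∨ v - 8 > 3*pos - 9)) → 3*pos + 3*v - 2 < 6 must hold; in canonical form it is (¬(pos ≥ -2 ∨ v > 3*pos - 1)) → 3*pos + 3*v < 8.
Then branch requires (¬(2*v ≥ 7 ∨ 5*v < 28)) → 9*v < 35; else branch requires (¬(pos ≥ -2 ∨ 2*pos < 10)) → 6*pos < -19.
Before the if: (5*pos > -3 → ((¬(2*v ≥ 7 ∨ 5*v < 28)) → 9*v < 35)) ∧ ((¬(5*pos > -3)) → ((¬(pos ≥ -2 ∨ 2*pos < 10)) → 6*pos < -19))
Before skip: (5*pos > -3 → ((¬(2*v ≥ 7 ∨ 5*v < 28)) → 9*v < 35)) ∧ ((¬(5*pos > -3)) → ((¬(pos ≥ -2 ∨ 2*pos < 10)) → 6*pos < -19))
Before skip: (5*pos > -3 → ((¬(2*v ≥ 7 ∨ 5*v < 28)) → 9*v < 35)) ∧ ((¬(5*pos > -3)) → ((¬(pos ≥ -2 ∨ 2*pos < 10)) → 6*pos < -19))
Before the loop (bound <=3), unroll the exhaustion recursion (WP_0 = exit-now case; WP_j = one more guarded iteration, up to j = 3):
  WP_0: (¬(3*v ≥ 2*pos - 3)) ∧ (5*pos > -3 → ((¬(2*v ≥ 7 ∨ 5*v < 28)) → 9*v < 35)) ∧ ((¬(5*pos > -3)) → ((¬(pos ≥ -2 ∨ 2*pos < 10)) → 6*pos < -19))
  WP_1: (3*v ≥ 2*pos - 3 → (∀pos_1. ((¬(3*v ≥ 2*pos_1 - 3)) ∧ (5*pos_1 > -3 → ((¬(2*v ≥ 7 ∨ 5*v < 28)) → 9*v < 35)) ∧ ((¬(5*pos_1 > -3)) → ((¬(pos_1 ≥ -2 ∨ 2*pos_1 < 10)) → 6*pos_1 < -19))))) ∧ ((¬(3*v ≥ 2*pos - 3)) → ((5*pos > -3 → ((¬(2*v ≥ 7 ∨ 5*v < 28)) → 9*v < 35)) ∧ ((¬(5*pos > -3)) → ((¬(pos ≥ -2 ∨ 2*pos < 10)) → 6*pos < -19))))
  WP_2: (3*v ≥ 2*pos - 3 → (∀pos_2. ((3*v ≥ 2*pos_2 - 3 → (∀pos_1. ((¬(3*v ≥ 2*pos_1 - 3)) ∧ (5*pos_1 > -3 → ((¬(2*v ≥ 7 ∨ 5*v < 28)) → 9*v < 35)) ∧ ((¬(5*pos_1 > -3)) → ((¬(pos_1 ≥ -2 ∨ 2*pos_1 < 10)) → 6*pos_1 < -19))))) ∧ ((¬(3*v ≥ 2*pos_2 - 3)) → ((5*pos_2 > -3 → ((¬(2*v ≥ 7 ∨ 5*v < 28)) → 9*v < 35)) ∧ ((¬(5*pos_2 > -3)) → ((¬(pos_2 ≥ -2 ∨ 2*pos_2 < 10)) → 6*pos_2 < -19))))))) ∧ ((¬(3*v ≥ 2*pos - 3)) → ((5*pos > -3 → ((¬(2*v ≥ 7 ∨ 5*v < 28)) → 9*v < 35)) ∧ ((¬(5*pos > -3)) → ((¬(pos ≥ -2 ∨ 2*pos < 10)) → 6*pos < -19))))
  WP_3: (3*v ≥ 2*pos - 3 → (∀pos_3. ((3*v ≥ 2*pos_3 - 3 → (∀pos_2. ((3*v ≥ 2*pos_2 - 3 → (∀pos_1. ((¬(3*v ≥ 2*pos_1 - 3)) ∧ (5*pos_1 > -3 → ((¬(2*v ≥ 7 ∨ 5*v < 28)) → 9*v < 35)) ∧ ((¬(5*pos_1 > -3)) → ((¬(pos_1 ≥ -2 ∨ 2*pos_1 < 10)) → 6*pos_1 < -19))))) ∧ ((¬(3*v ≥ 2*pos_2 - 3)) → ((5*pos_2 > -3 → ((¬(2*v ≥ 7 ∨ 5*v < 28)) → 9*v < 35)) ∧ ((¬(5*pos_2 > -3)) → ((¬(pos_2 ≥ -2 ∨ 2*pos_2 < 10)) → 6*pos_2 < -19))))))) ∧ ((¬(3*v ≥ 2*pos_3 - 3)) → ((5*pos_3 > -3 → ((¬(2*v ≥ 7 ∨ 5*v < 28)) → 9*v < 35)) ∧ ((¬(5*pos_3 > -3)) → ((¬(pos_3 ≥ -2 ∨ 2*pos_3 < 10)) → 6*pos_3 < -19))))))) ∧ ((¬(3*v ≥ 2*pos - 3)) → ((5*pos > -3 → ((¬(2*v ≥ 7 ∨ 5*v < 28)) → 9*v < 35)) ∧ ((¬(5*pos > -3)) → ((¬(pos ≥ -2 ∨ 2*pos < 10)) → 6*pos < -19))))
So before the loop: (3*v ≥ 2*pos - 3 → (∀pos_3. ((3*v ≥ 2*pos_3 - 3 → (∀pos_2. ((3*v ≥ 2*pos_2 - 3 → (∀pos_1. ((¬(3*v ≥ 2*pos_1 - 3)) ∧ (5*pos_1 > -3 → ((¬(2*v ≥ 7 ∨ 5*v < 28)) → 9*v < 35)) ∧ ((¬(5*pos_1 > -3)) → ((¬(pos_1 ≥ -2 ∨ 2*pos_1 < 10)) → 6*pos_1 < -19))))) ∧ ((¬(3*v ≥ 2*pos_2 - 3)) → ((5*pos_2 > -3 → ((¬(2*v ≥ 7 ∨ 5*v < 28)) → 9*v < 35)) ∧ ((¬(5*pos_2 > -3)) → ((¬(pos_2 ≥ -2 ∨ 2*pos_2 < 10)) → 6*pos_2 < -19))))))) ∧ ((¬(3*v ≥ 2*pos_3 - 3)) → ((5*pos_3 > -3 → ((¬(2*v ≥ 7 ∨ 5*v < 28)) → 9*v < 35)) ∧ ((¬(5*pos_3 > -3)) → ((¬(pos_3 ≥ -2 ∨ 2*pos_3 < 10)) → 6*pos_3 < -19))))))) ∧ ((¬(3*v ≥ 2*pos - 3)) → ((5*pos > -3 → ((¬(2*v ≥ 7 ∨ 5*v < 28)) → 9*v < 35)) ∧ ((¬(5*pos > -3)) → ((¬(pos ≥ -2 ∨ 2*pos < 10)) → 6*pos < -19))))
Answer: WP = (3*v ≥ 2*pos - 3 → (∀pos_3. ((3*v ≥ 2*pos_3 - 3 → (∀pos_2. ((3*v ≥ 2*pos_2 - 3 → (∀pos_1. ((¬(3*v ≥ 2*pos_1 - 3)) ∧ (5*pos_1 > -3 → ((¬(2*v ≥ 7 ∨ 5*v < 28)) → 9*v < 35)) ∧ ((¬(5*pos_1 > -3)) → ((¬(pos_1 ≥ -2 ∨ 2*pos_1 < 10)) → 6*pos_1 < -19))))) ∧ ((¬(3*v ≥ 2*pos_2 - 3)) → ((5*pos_2 > -3 → ((¬(2*v ≥ 7 ∨ 5*v < 28)) → 9*v < 35)) ∧ ((¬(5*pos_2 > -3)) → ((¬(pos_2 ≥ -2 ∨ 2*pos_2 < 10)) → 6*pos_2 < -19))))))) ∧ ((¬(3*v ≥ 2*pos_3 - 3)) → ((5*pos_3 > -3 → ((¬(2*v ≥ 7 ∨ 5*v < 28)) → 9*v < 35)) ∧ ((¬(5*pos_3 > -3)) → ((¬(pos_3 ≥ -2 ∨ 2*pos_3 < 10)) → 6*pos_3 < -19))))))) ∧ ((¬(3*v ≥ 2*pos - 3)) → ((5*pos > -3 → ((¬(2*v ≥ 7 ∨ 5*v < 28)) → 9*v < 35)) ∧ ((¬(5*pos > -3)) → ((¬(pos ≥ -2 ∨ 2*pos < 10)) → 6*pos < -19))))


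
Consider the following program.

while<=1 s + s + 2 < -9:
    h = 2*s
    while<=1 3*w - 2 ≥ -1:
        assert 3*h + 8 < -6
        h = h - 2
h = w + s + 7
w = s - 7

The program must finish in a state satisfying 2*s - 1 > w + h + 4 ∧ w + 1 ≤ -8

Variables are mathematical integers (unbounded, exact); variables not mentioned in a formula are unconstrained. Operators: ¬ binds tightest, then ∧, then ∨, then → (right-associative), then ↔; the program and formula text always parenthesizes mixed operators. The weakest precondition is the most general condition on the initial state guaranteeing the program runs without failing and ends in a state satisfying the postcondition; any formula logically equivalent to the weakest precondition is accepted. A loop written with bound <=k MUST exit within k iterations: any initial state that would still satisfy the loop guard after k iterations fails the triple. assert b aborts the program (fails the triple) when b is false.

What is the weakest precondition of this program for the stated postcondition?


Working backward. After the program, the postcondition 2*s - 1 > w + h + 4 ∧ w + 1 ≤ -8 must hold; in canonical form it is 2*s > h + w + 5 ∧ w ≤ -9.
Before w := s - 7: s > h - 2 ∧ s ≤ -2
Before h := w + s + 7: w < -5 ∧ s ≤ -2
Before the loop (bound <=1), unroll the exhaustion recursion (WP_0 = exit-now case; WP_j = one more guarded iteration, up to j = 1):
  WP_0: (¬(2*s < -11)) ∧ w < -5 ∧ s ≤ -2
  WP_1: (2*s < -11 → ((3*w ≥ 1 → (6*s < -14 ∧ (¬(3*w ≥ 1)) ∧ (¬(2*s < -11)) ∧ w < -5 ∧ s ≤ -2)) ∧ ((¬(3*w ≥ 1)) → ((¬(2*s < -11)) ∧ w < -5 ∧ s ≤ -2)))) ∧ ((¬(2*s < -11)) → (w < -5 ∧ s ≤ -2))
So before the loop: (2*s < -11 → ((3*w ≥ 1 → (6*s < -14 ∧ (¬(3*w ≥ 1)) ∧ (¬(2*s < -11)) ∧ w < -5 ∧ s ≤ -2)) ∧ ((¬(3*w ≥ 1)) → ((¬(2*s < -11)) ∧ w < -5 ∧ s ≤ -2)))) ∧ ((¬(2*s < -11)) → (w < -5 ∧ s ≤ -2))
Answer: WP = (2*s < -11 → ((3*w ≥ 1 → (6*s < -14 ∧ (¬(3*w ≥ 1)) ∧ (¬(2*s < -11)) ∧ w < -5 ∧ s ≤ -2)) ∧ ((¬(3*w ≥ 1)) → ((¬(2*s < -11)) ∧ w < -5 ∧ s ≤ -2)))) ∧ ((¬(2*s < -11)) → (w < -5 ∧ s ≤ -2))


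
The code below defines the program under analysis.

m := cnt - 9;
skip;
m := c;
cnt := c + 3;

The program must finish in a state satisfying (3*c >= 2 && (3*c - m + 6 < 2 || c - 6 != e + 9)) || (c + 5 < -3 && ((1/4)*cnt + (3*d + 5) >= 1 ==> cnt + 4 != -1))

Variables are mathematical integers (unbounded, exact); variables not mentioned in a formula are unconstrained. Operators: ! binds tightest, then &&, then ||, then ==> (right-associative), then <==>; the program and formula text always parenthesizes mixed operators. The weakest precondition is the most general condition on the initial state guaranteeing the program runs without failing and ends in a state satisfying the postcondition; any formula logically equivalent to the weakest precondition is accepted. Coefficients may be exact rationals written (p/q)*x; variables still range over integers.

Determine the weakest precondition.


Working backward. After the program, the postcondition (3*c >= 2 && (3*c - m + 6 < 2 || c - 6 != e + 9)) || (c + 5 < -3 && ((1/4)*cnt + (3*d + 5) >= 1 ==> cnt + 4 != -1)) must hold; in canonical form it is (3*c >= 2 && (3*c < m - 4 || c != e + 15)) || (c < -8 && ((1/4)*cnt + 3*d >= -4 ==> cnt != -5)).
Before cnt := c + 3: (3*c >= 2 && (3*c < m - 4 || c != e + 15)) || (c < -8 && ((1/4)*c + 3*d >= -19/4 ==> c != -8))
Before m := c: (3*c >= 2 && (2*c < -4 || c != e + 15)) || (c < -8 && ((1/4)*c + 3*d >= -19/4 ==> c != -8))
Before skip: (3*c >= 2 && (2*c < -4 || c != e + 15)) || (c < -8 && ((1/4)*c + 3*d >= -19/4 ==> c != -8))
Before m := cnt - 9: (3*c >= 2 && (2*c < -4 || c != e + 15)) || (c < -8 && ((1/4)*c + 3*d >= -19/4 ==> c != -8))
Answer: WP = (3*c >= 2 && (2*c < -4 || c != e + 15)) || (c < -8 && ((1/4)*c + 3*d >= -19/4 ==> c != -8))


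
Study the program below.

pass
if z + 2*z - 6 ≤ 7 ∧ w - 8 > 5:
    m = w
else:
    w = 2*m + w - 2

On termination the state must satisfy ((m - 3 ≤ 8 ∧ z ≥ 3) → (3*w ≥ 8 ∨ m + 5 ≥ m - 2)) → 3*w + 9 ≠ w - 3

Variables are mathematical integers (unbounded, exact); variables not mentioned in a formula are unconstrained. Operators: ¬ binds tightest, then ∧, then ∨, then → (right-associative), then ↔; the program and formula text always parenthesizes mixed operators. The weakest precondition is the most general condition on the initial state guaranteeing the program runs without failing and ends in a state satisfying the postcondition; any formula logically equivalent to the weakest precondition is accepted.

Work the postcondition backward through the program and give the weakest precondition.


Working backward. After the program, the postcondition ((m - 3 ≤ 8 ∧ z ≥ 3) → (3*w ≥ 8 ∨ m + 5 ≥ m - 2)) → 3*w + 9 ≠ w - 3 must hold; in canonical form it is 2*w ≠ -12.
Then branch requires 2*w ≠ -12; else branch requires 4*m + 2*w ≠ -8.
Before the if: ((3*z ≤ 13 ∧ w > 13) → 2*w ≠ -12) ∧ ((¬(3*z ≤ 13 ∧ w > 13)) → 4*m + 2*w ≠ -8)
Before skip: ((3*z ≤ 13 ∧ w > 13) → 2*w ≠ -12) ∧ ((¬(3*z ≤ 13 ∧ w > 13)) → 4*m + 2*w ≠ -8)
Answer: WP = ((3*z ≤ 13 ∧ w > 13) → 2*w ≠ -12) ∧ ((¬(3*z ≤ 13 ∧ w > 13)) → 4*m + 2*w ≠ -8)


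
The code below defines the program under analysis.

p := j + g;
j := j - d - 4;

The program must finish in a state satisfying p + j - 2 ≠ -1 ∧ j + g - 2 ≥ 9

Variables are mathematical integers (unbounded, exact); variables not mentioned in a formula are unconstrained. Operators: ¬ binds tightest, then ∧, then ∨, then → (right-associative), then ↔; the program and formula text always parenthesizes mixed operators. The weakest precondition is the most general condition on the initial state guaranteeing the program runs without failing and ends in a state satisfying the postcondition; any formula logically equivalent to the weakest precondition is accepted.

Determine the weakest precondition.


Working backward. After the program, the postcondition p + j - 2 ≠ -1 ∧ j + g - 2 ≥ 9 must hold; in canonical form it is j + p ≠ 1 ∧ g + j ≥ 11.
Before j := j - d - 4: j + p ≠ d + 5 ∧ g + j ≥ d + 15
Before p := j + g: g + 2*j ≠ d + 5 ∧ g + j ≥ d + 15
Answer: WP = g + 2*j ≠ d + 5 ∧ g + j ≥ d + 15


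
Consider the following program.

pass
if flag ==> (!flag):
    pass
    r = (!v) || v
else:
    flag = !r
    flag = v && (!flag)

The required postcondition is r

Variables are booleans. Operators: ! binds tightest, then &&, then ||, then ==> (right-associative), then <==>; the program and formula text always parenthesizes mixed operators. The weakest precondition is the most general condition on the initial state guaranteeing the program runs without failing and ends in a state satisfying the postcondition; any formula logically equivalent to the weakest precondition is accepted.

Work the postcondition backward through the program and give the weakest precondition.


Working backward. After the program, r must hold.
Then branch requires true; else branch requires r.
Before the if: (!(flag ==> (!flag))) ==> r
Before skip: (!(flag ==> (!flag))) ==> r
Answer: WP = (!(flag ==> (!flag))) ==> r


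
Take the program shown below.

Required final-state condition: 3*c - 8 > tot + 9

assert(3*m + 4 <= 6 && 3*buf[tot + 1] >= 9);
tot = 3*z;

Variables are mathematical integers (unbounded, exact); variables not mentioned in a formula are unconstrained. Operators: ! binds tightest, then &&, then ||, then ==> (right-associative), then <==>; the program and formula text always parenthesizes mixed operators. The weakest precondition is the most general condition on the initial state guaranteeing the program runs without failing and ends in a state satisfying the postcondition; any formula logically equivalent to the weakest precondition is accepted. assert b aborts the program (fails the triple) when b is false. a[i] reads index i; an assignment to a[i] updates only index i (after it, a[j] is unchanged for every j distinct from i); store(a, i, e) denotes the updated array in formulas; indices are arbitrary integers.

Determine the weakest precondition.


Working backward. After the program, the postcondition 3*c - 8 > tot + 9 must hold; in canonical form it is 3*c > tot + 17.
Before tot := 3*z: 3*c > 3*z + 17
Before assert 3*m + 4 <= 6 && 3*buf[tot + 1] >= 9: 3*m <= 2 && 3*buf[tot + 1] >= 9 && 3*c > 3*z + 17
Answer: WP = 3*m <= 2 && 3*buf[tot + 1] >= 9 && 3*c > 3*z + 17


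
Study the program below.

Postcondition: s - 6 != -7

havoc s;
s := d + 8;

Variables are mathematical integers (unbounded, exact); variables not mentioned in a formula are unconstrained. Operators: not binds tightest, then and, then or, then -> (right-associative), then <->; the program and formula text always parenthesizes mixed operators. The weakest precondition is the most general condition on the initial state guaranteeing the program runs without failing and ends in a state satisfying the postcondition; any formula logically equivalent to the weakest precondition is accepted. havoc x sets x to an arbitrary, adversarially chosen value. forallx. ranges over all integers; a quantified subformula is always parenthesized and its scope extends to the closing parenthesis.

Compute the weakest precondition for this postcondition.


Working backward. After the program, the postcondition s - 6 != -7 must hold; in canonical form it is s != -1.
Before s := d + 8: d != -9
Before havoc s: d != -9
Answer: WP = d != -9


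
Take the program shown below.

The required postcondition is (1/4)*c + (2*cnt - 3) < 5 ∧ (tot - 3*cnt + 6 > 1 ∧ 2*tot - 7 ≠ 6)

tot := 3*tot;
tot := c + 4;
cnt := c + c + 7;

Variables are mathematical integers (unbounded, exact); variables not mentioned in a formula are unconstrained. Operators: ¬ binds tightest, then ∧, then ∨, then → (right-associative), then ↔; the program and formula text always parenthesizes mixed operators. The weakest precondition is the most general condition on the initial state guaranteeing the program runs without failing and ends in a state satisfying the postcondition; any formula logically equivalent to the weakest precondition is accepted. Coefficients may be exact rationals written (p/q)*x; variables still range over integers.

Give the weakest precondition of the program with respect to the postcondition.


Working backward. After the program, the postcondition (1/4)*c + (2*cnt - 3) < 5 ∧ (tot - 3*cnt + 6 > 1 ∧ 2*tot - 7 ≠ 6) must hold; in canonical form it is (1/4)*c + 2*cnt < 8 ∧ tot > 3*cnt - 5 ∧ 2*tot ≠ 13.
Before cnt := c + c + 7: (17/4)*c < -6 ∧ tot > 6*c + 16 ∧ 2*tot ≠ 13
Before tot := c + 4: (17/4)*c < -6 ∧ 5*c < -12 ∧ 2*c ≠ 5
Before tot := 3*tot: (17/4)*c < -6 ∧ 5*c < -12 ∧ 2*c ≠ 5
Answer: WP = (17/4)*c < -6 ∧ 5*c < -12 ∧ 2*c ≠ 5


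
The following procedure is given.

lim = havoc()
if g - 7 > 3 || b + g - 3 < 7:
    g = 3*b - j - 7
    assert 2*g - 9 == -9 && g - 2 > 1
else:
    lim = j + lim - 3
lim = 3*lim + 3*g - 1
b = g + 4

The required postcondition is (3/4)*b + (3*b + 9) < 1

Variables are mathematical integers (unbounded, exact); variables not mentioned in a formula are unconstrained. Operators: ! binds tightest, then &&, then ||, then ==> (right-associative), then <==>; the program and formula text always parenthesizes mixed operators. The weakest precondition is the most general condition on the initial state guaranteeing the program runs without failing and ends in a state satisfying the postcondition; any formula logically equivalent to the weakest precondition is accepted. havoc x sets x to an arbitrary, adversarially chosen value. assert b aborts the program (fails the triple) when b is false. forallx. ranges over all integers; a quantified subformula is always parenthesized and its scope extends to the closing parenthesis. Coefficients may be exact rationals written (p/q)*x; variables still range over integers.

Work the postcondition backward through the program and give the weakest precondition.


Working backward. After the program, the postcondition (3/4)*b + (3*b + 9) < 1 must hold; in canonical form it is (15/4)*b < -8.
Before b := g + 4: (15/4)*g < -23
Before lim := 3*lim + 3*g - 1: (15/4)*g < -23
Then branch requires 6*b == 2*j + 14 && 3*b > j + 10 && (45/4)*b < (15/4)*j + 13/4; else branch requires (15/4)*g < -23.
Before the if: ((g > 10 || b + g < 10) ==> (6*b == 2*j + 14 && 3*b > j + 10 && (45/4)*b < (15/4)*j + 13/4)) && ((!(g > 10 || b + g < 10)) ==> (15/4)*g < -23)
Before havoc lim: ((g > 10 || b + g < 10) ==> (6*b == 2*j + 14 && 3*b > j + 10 && (45/4)*b < (15/4)*j + 13/4)) && ((!(g > 10 || b + g < 10)) ==> (15/4)*g < -23)
Answer: WP = ((g > 10 || b + g < 10) ==> (6*b == 2*j + 14 && 3*b > j + 10 && (45/4)*b < (15/4)*j + 13/4)) && ((!(g > 10 || b + g < 10)) ==> (15/4)*g < -23)


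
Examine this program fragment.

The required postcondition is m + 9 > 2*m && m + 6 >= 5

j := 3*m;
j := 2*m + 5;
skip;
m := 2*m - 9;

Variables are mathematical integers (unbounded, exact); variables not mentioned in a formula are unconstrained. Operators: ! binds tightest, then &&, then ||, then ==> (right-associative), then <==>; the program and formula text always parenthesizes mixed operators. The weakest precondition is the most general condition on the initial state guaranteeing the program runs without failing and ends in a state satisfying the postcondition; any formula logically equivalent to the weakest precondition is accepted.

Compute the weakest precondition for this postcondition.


Working backward. After the program, the postcondition m + 9 > 2*m && m + 6 >= 5 must hold; in canonical form it is m < 9 && m >= -1.
Before m := 2*m - 9: 2*m < 18 && 2*m >= 8
Before skip: 2*m < 18 && 2*m >= 8
Before j := 2*m + 5: 2*m < 18 && 2*m >= 8
Before j := 3*m: 2*m < 18 && 2*m >= 8
Answer: WP = 2*m < 18 && 2*m >= 8


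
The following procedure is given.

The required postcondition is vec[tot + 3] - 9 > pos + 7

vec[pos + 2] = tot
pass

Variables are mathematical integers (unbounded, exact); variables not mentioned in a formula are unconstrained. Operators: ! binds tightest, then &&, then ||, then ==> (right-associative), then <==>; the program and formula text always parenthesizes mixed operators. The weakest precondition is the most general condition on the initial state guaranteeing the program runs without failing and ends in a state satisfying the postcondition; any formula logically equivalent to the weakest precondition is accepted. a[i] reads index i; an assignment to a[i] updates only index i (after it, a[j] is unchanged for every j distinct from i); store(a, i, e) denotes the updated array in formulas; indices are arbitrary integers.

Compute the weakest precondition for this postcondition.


Working backward. After the program, the postcondition vec[tot + 3] - 9 > pos + 7 must hold; in canonical form it is vec[tot + 3] > pos + 16.
Before skip: vec[tot + 3] > pos + 16
Before vec[pos + 2] := tot: store(vec, pos + 2, tot)[tot + 3] > pos + 16
Answer: WP = store(vec, pos + 2, tot)[tot + 3] > pos + 16


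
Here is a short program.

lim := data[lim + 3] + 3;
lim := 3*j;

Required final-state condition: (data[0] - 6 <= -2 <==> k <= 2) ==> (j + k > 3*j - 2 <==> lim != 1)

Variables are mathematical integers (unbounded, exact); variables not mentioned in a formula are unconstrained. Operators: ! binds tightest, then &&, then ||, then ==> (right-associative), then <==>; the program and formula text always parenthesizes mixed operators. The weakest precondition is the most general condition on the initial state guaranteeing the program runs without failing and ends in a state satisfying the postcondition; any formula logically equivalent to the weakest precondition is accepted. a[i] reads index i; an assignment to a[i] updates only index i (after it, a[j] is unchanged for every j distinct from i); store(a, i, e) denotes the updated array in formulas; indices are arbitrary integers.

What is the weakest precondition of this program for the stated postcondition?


Working backward. After the program, the postcondition (data[0] - 6 <= -2 <==> k <= 2) ==> (j + k > 3*j - 2 <==> lim != 1) must hold; in canonical form it is (data[0] <= 4 <==> k <= 2) ==> (k > 2*j - 2 <==> lim != 1).
Before lim := 3*j: (data[0] <= 4 <==> k <= 2) ==> (k > 2*j - 2 <==> 3*j != 1)
Before lim := data[lim + 3] + 3: (data[0] <= 4 <==> k <= 2) ==> (k > 2*j - 2 <==> 3*j != 1)
Answer: WP = (data[0] <= 4 <==> k <= 2) ==> (k > 2*j - 2 <==> 3*j != 1)
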